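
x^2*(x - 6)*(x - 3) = x^4 - 9*x^3 + 18*x^2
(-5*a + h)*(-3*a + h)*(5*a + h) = 75*a^3 - 25*a^2*h - 3*a*h^2 + h^3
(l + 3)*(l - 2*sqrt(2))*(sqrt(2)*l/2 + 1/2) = sqrt(2)*l^3/2 - 3*l^2/2 + 3*sqrt(2)*l^2/2 - 9*l/2 - sqrt(2)*l - 3*sqrt(2)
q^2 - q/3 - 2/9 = (q - 2/3)*(q + 1/3)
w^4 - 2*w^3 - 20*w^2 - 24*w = w*(w - 6)*(w + 2)^2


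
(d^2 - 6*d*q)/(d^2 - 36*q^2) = d/(d + 6*q)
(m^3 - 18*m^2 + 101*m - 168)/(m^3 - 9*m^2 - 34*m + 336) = (m - 3)/(m + 6)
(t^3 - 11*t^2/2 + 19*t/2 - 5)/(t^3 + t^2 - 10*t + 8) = (t - 5/2)/(t + 4)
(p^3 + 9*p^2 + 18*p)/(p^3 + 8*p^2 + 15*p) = (p + 6)/(p + 5)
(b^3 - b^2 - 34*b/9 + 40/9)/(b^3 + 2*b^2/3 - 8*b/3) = (b - 5/3)/b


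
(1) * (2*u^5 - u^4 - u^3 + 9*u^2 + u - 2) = 2*u^5 - u^4 - u^3 + 9*u^2 + u - 2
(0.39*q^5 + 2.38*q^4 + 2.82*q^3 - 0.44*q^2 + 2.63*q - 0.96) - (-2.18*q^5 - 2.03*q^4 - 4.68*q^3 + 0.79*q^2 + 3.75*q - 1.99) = 2.57*q^5 + 4.41*q^4 + 7.5*q^3 - 1.23*q^2 - 1.12*q + 1.03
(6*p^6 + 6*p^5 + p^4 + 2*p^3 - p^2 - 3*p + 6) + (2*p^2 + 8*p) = 6*p^6 + 6*p^5 + p^4 + 2*p^3 + p^2 + 5*p + 6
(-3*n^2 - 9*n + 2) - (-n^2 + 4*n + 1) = -2*n^2 - 13*n + 1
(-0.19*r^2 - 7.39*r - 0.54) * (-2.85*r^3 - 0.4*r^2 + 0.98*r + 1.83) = 0.5415*r^5 + 21.1375*r^4 + 4.3088*r^3 - 7.3739*r^2 - 14.0529*r - 0.9882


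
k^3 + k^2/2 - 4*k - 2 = (k - 2)*(k + 1/2)*(k + 2)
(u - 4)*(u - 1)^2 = u^3 - 6*u^2 + 9*u - 4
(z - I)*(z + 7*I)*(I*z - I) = I*z^3 - 6*z^2 - I*z^2 + 6*z + 7*I*z - 7*I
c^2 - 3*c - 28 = (c - 7)*(c + 4)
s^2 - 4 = (s - 2)*(s + 2)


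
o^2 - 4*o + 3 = (o - 3)*(o - 1)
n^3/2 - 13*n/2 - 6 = (n/2 + 1/2)*(n - 4)*(n + 3)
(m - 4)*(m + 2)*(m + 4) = m^3 + 2*m^2 - 16*m - 32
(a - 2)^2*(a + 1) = a^3 - 3*a^2 + 4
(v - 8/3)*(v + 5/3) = v^2 - v - 40/9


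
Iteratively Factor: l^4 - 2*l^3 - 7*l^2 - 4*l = (l - 4)*(l^3 + 2*l^2 + l) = (l - 4)*(l + 1)*(l^2 + l) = l*(l - 4)*(l + 1)*(l + 1)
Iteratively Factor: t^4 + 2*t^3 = (t)*(t^3 + 2*t^2) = t^2*(t^2 + 2*t) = t^3*(t + 2)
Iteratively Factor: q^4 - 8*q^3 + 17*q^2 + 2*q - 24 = (q - 2)*(q^3 - 6*q^2 + 5*q + 12) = (q - 3)*(q - 2)*(q^2 - 3*q - 4) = (q - 3)*(q - 2)*(q + 1)*(q - 4)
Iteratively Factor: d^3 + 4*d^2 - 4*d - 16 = (d - 2)*(d^2 + 6*d + 8) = (d - 2)*(d + 2)*(d + 4)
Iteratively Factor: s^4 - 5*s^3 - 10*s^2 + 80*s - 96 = (s - 3)*(s^3 - 2*s^2 - 16*s + 32) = (s - 3)*(s - 2)*(s^2 - 16) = (s - 3)*(s - 2)*(s + 4)*(s - 4)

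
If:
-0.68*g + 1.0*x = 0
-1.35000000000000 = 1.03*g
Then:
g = -1.31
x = -0.89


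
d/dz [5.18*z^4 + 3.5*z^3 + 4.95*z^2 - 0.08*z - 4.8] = 20.72*z^3 + 10.5*z^2 + 9.9*z - 0.08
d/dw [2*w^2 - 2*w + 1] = 4*w - 2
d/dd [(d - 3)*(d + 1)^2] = (d + 1)*(3*d - 5)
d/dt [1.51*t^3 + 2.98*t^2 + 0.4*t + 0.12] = 4.53*t^2 + 5.96*t + 0.4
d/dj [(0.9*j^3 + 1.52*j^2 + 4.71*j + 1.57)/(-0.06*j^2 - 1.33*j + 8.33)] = (-0.054*j^4 - 2.394*j^3 + 20.752*j^2 + 25.5116*j + 41.3224)/(0.0036*j^4 + 0.1596*j^3 + 0.7693*j^2 - 22.1578*j + 69.3889)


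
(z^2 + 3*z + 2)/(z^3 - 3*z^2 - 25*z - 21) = (z + 2)/(z^2 - 4*z - 21)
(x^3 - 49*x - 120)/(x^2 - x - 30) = (x^2 - 5*x - 24)/(x - 6)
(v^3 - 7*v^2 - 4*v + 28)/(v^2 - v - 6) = (v^2 - 9*v + 14)/(v - 3)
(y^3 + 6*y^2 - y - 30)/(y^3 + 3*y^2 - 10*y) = (y + 3)/y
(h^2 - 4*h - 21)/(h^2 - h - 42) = (h + 3)/(h + 6)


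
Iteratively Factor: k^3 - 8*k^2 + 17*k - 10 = (k - 1)*(k^2 - 7*k + 10) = (k - 2)*(k - 1)*(k - 5)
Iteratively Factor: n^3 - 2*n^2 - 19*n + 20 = (n - 1)*(n^2 - n - 20) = (n - 1)*(n + 4)*(n - 5)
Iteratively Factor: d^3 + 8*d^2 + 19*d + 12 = (d + 1)*(d^2 + 7*d + 12) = (d + 1)*(d + 4)*(d + 3)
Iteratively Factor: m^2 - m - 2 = (m + 1)*(m - 2)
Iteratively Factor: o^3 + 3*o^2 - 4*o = (o + 4)*(o^2 - o) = (o - 1)*(o + 4)*(o)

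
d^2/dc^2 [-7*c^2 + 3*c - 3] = -14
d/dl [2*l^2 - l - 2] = 4*l - 1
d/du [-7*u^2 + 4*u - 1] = 4 - 14*u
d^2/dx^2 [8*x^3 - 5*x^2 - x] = 48*x - 10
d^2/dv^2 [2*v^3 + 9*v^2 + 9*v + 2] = 12*v + 18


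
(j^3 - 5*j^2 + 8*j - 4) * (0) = 0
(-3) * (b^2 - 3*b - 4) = -3*b^2 + 9*b + 12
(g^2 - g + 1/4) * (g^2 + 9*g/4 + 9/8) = g^4 + 5*g^3/4 - 7*g^2/8 - 9*g/16 + 9/32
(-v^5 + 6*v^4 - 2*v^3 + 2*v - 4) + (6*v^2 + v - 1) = -v^5 + 6*v^4 - 2*v^3 + 6*v^2 + 3*v - 5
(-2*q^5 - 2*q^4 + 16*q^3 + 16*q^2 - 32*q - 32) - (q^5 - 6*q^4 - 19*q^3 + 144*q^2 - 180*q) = -3*q^5 + 4*q^4 + 35*q^3 - 128*q^2 + 148*q - 32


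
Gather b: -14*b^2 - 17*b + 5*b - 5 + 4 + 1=-14*b^2 - 12*b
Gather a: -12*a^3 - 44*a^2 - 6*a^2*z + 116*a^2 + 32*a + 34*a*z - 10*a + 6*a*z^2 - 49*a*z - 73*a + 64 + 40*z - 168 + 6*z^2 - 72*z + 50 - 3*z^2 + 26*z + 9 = -12*a^3 + a^2*(72 - 6*z) + a*(6*z^2 - 15*z - 51) + 3*z^2 - 6*z - 45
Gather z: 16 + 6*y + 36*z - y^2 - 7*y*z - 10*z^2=-y^2 + 6*y - 10*z^2 + z*(36 - 7*y) + 16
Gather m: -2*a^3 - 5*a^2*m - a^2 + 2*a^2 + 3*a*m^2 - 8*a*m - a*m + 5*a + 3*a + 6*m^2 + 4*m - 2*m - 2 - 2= -2*a^3 + a^2 + 8*a + m^2*(3*a + 6) + m*(-5*a^2 - 9*a + 2) - 4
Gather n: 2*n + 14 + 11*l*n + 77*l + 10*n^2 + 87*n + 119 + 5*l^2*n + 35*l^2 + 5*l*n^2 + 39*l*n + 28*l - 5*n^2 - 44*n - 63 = 35*l^2 + 105*l + n^2*(5*l + 5) + n*(5*l^2 + 50*l + 45) + 70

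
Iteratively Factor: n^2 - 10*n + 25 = (n - 5)*(n - 5)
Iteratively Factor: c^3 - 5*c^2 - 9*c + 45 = (c - 3)*(c^2 - 2*c - 15) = (c - 3)*(c + 3)*(c - 5)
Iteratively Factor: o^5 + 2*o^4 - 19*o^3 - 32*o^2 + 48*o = (o + 4)*(o^4 - 2*o^3 - 11*o^2 + 12*o) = (o - 1)*(o + 4)*(o^3 - o^2 - 12*o) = o*(o - 1)*(o + 4)*(o^2 - o - 12) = o*(o - 4)*(o - 1)*(o + 4)*(o + 3)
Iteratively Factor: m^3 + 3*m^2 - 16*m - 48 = (m + 4)*(m^2 - m - 12) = (m - 4)*(m + 4)*(m + 3)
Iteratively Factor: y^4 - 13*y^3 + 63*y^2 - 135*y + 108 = (y - 4)*(y^3 - 9*y^2 + 27*y - 27) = (y - 4)*(y - 3)*(y^2 - 6*y + 9) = (y - 4)*(y - 3)^2*(y - 3)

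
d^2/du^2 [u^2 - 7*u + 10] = 2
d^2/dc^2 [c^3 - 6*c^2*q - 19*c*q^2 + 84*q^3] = 6*c - 12*q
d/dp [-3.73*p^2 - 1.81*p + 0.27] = -7.46*p - 1.81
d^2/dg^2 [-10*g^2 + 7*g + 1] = -20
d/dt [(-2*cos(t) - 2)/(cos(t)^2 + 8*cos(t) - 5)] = 2*(sin(t)^2 - 2*cos(t) - 14)*sin(t)/(cos(t)^2 + 8*cos(t) - 5)^2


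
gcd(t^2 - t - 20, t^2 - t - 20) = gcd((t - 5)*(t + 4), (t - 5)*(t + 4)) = t^2 - t - 20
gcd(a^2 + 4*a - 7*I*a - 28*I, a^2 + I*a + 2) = 1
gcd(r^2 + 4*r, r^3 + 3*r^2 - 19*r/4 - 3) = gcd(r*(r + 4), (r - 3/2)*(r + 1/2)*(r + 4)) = r + 4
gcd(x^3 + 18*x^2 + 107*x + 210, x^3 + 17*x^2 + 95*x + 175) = x^2 + 12*x + 35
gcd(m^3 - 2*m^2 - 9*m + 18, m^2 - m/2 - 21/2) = m + 3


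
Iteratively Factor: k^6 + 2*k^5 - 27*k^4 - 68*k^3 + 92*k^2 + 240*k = (k - 5)*(k^5 + 7*k^4 + 8*k^3 - 28*k^2 - 48*k) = k*(k - 5)*(k^4 + 7*k^3 + 8*k^2 - 28*k - 48) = k*(k - 5)*(k + 4)*(k^3 + 3*k^2 - 4*k - 12) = k*(k - 5)*(k + 3)*(k + 4)*(k^2 - 4) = k*(k - 5)*(k + 2)*(k + 3)*(k + 4)*(k - 2)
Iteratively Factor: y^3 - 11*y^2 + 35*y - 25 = (y - 1)*(y^2 - 10*y + 25) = (y - 5)*(y - 1)*(y - 5)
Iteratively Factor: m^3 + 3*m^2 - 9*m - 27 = (m - 3)*(m^2 + 6*m + 9) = (m - 3)*(m + 3)*(m + 3)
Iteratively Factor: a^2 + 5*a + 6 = (a + 3)*(a + 2)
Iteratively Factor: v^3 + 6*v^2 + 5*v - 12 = (v + 3)*(v^2 + 3*v - 4) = (v - 1)*(v + 3)*(v + 4)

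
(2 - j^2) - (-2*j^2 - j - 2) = j^2 + j + 4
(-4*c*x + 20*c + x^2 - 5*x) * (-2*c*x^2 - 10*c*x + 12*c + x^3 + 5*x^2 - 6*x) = 8*c^2*x^3 - 248*c^2*x + 240*c^2 - 6*c*x^4 + 186*c*x^2 - 180*c*x + x^5 - 31*x^3 + 30*x^2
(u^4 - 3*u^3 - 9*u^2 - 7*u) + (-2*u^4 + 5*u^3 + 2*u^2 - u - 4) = -u^4 + 2*u^3 - 7*u^2 - 8*u - 4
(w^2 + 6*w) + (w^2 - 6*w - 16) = 2*w^2 - 16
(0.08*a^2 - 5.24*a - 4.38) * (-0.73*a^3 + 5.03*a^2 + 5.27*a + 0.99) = -0.0584*a^5 + 4.2276*a^4 - 22.7382*a^3 - 49.567*a^2 - 28.2702*a - 4.3362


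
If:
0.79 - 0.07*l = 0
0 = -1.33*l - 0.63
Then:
No Solution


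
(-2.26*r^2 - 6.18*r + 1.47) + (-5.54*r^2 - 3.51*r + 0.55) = -7.8*r^2 - 9.69*r + 2.02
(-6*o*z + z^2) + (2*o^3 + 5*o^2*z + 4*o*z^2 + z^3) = 2*o^3 + 5*o^2*z + 4*o*z^2 - 6*o*z + z^3 + z^2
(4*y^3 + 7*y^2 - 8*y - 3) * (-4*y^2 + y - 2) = -16*y^5 - 24*y^4 + 31*y^3 - 10*y^2 + 13*y + 6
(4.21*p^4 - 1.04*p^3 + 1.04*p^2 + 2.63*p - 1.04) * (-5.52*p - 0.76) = -23.2392*p^5 + 2.5412*p^4 - 4.9504*p^3 - 15.308*p^2 + 3.742*p + 0.7904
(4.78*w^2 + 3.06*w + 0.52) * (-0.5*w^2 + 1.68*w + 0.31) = -2.39*w^4 + 6.5004*w^3 + 6.3626*w^2 + 1.8222*w + 0.1612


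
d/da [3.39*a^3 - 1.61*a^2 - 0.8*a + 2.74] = 10.17*a^2 - 3.22*a - 0.8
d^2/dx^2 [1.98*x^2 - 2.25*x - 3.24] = 3.96000000000000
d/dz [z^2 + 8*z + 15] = 2*z + 8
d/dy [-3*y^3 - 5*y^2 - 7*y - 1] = -9*y^2 - 10*y - 7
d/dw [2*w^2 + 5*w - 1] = 4*w + 5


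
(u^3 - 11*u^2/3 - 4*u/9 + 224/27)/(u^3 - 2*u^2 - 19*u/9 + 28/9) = (u - 8/3)/(u - 1)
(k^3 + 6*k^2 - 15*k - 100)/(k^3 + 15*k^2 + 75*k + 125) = (k - 4)/(k + 5)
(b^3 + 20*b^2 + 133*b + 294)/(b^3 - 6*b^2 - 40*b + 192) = (b^2 + 14*b + 49)/(b^2 - 12*b + 32)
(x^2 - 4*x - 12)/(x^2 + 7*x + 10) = (x - 6)/(x + 5)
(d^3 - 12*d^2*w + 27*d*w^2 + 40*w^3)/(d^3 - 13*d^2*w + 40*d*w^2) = (d + w)/d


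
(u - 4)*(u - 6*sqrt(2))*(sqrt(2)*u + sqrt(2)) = sqrt(2)*u^3 - 12*u^2 - 3*sqrt(2)*u^2 - 4*sqrt(2)*u + 36*u + 48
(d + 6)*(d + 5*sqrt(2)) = d^2 + 6*d + 5*sqrt(2)*d + 30*sqrt(2)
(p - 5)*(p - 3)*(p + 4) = p^3 - 4*p^2 - 17*p + 60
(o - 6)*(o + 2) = o^2 - 4*o - 12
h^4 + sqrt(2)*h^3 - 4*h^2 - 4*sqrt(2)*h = h*(h - 2)*(h + 2)*(h + sqrt(2))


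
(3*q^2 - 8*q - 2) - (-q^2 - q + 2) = 4*q^2 - 7*q - 4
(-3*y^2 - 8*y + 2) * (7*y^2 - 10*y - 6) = -21*y^4 - 26*y^3 + 112*y^2 + 28*y - 12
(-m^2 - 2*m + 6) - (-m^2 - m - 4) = 10 - m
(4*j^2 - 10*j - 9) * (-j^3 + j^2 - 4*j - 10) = -4*j^5 + 14*j^4 - 17*j^3 - 9*j^2 + 136*j + 90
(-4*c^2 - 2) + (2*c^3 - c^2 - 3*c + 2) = 2*c^3 - 5*c^2 - 3*c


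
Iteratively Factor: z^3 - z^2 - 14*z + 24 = (z - 3)*(z^2 + 2*z - 8) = (z - 3)*(z - 2)*(z + 4)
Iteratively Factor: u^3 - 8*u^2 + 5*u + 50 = (u + 2)*(u^2 - 10*u + 25) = (u - 5)*(u + 2)*(u - 5)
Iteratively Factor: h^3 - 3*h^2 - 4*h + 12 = (h - 3)*(h^2 - 4) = (h - 3)*(h - 2)*(h + 2)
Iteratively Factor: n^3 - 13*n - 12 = (n + 3)*(n^2 - 3*n - 4) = (n - 4)*(n + 3)*(n + 1)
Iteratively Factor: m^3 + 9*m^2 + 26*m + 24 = (m + 3)*(m^2 + 6*m + 8) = (m + 3)*(m + 4)*(m + 2)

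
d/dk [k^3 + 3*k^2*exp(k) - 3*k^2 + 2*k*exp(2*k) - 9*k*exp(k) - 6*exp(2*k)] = 3*k^2*exp(k) + 3*k^2 + 4*k*exp(2*k) - 3*k*exp(k) - 6*k - 10*exp(2*k) - 9*exp(k)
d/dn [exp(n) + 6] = exp(n)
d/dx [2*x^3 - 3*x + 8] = 6*x^2 - 3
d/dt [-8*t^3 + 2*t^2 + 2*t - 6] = -24*t^2 + 4*t + 2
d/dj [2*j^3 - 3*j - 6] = 6*j^2 - 3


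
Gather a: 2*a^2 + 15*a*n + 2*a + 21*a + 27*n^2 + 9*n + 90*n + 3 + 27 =2*a^2 + a*(15*n + 23) + 27*n^2 + 99*n + 30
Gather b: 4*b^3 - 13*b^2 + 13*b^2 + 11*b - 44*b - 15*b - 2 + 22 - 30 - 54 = 4*b^3 - 48*b - 64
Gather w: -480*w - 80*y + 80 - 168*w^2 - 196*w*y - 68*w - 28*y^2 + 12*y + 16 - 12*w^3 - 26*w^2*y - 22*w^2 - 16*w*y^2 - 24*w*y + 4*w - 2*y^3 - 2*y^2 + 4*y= -12*w^3 + w^2*(-26*y - 190) + w*(-16*y^2 - 220*y - 544) - 2*y^3 - 30*y^2 - 64*y + 96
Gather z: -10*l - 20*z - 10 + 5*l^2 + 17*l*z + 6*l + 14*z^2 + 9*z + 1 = 5*l^2 - 4*l + 14*z^2 + z*(17*l - 11) - 9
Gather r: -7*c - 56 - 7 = -7*c - 63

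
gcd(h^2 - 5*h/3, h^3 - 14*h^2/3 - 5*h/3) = h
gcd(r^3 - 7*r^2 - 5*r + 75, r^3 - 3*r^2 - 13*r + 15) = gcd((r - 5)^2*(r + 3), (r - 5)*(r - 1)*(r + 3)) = r^2 - 2*r - 15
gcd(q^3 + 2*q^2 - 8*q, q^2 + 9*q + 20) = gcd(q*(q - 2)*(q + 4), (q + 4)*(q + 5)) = q + 4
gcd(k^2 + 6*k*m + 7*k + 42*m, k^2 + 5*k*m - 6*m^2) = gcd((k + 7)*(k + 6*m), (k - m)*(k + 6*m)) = k + 6*m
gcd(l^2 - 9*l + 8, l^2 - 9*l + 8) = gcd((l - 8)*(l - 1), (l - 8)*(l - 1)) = l^2 - 9*l + 8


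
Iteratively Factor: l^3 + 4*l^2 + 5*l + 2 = (l + 1)*(l^2 + 3*l + 2) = (l + 1)^2*(l + 2)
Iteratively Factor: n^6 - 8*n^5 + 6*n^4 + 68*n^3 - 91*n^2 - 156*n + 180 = (n - 3)*(n^5 - 5*n^4 - 9*n^3 + 41*n^2 + 32*n - 60) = (n - 5)*(n - 3)*(n^4 - 9*n^2 - 4*n + 12) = (n - 5)*(n - 3)*(n + 2)*(n^3 - 2*n^2 - 5*n + 6) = (n - 5)*(n - 3)^2*(n + 2)*(n^2 + n - 2) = (n - 5)*(n - 3)^2*(n - 1)*(n + 2)*(n + 2)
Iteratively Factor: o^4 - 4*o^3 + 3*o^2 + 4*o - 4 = (o - 2)*(o^3 - 2*o^2 - o + 2) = (o - 2)*(o + 1)*(o^2 - 3*o + 2) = (o - 2)^2*(o + 1)*(o - 1)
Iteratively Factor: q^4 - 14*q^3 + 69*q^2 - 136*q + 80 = (q - 4)*(q^3 - 10*q^2 + 29*q - 20) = (q - 5)*(q - 4)*(q^2 - 5*q + 4) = (q - 5)*(q - 4)^2*(q - 1)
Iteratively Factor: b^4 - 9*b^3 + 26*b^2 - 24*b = (b)*(b^3 - 9*b^2 + 26*b - 24) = b*(b - 2)*(b^2 - 7*b + 12) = b*(b - 3)*(b - 2)*(b - 4)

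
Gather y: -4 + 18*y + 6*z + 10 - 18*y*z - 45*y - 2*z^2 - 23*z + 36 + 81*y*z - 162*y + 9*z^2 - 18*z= y*(63*z - 189) + 7*z^2 - 35*z + 42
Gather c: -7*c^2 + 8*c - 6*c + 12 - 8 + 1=-7*c^2 + 2*c + 5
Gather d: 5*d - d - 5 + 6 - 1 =4*d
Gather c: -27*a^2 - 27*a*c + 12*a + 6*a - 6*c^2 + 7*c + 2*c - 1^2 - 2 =-27*a^2 + 18*a - 6*c^2 + c*(9 - 27*a) - 3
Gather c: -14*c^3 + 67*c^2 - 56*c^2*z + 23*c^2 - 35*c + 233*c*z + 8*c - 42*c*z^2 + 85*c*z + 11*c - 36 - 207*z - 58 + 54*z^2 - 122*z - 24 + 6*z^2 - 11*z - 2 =-14*c^3 + c^2*(90 - 56*z) + c*(-42*z^2 + 318*z - 16) + 60*z^2 - 340*z - 120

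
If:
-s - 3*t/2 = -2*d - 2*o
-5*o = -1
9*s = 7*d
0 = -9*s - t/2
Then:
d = -9/500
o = 1/5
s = -7/500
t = 63/250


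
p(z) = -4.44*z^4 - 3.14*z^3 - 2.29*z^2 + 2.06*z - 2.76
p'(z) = -17.76*z^3 - 9.42*z^2 - 4.58*z + 2.06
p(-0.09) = -2.96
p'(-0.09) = 2.41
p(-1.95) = -56.40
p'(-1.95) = 106.86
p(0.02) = -2.72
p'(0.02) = 1.96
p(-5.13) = -2724.73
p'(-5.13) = 2175.35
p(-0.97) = -7.98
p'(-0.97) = 13.85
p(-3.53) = -589.86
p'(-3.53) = 682.05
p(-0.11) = -3.01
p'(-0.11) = 2.47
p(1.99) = -102.10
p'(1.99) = -184.32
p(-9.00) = -27048.57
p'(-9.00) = 12227.30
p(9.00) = -31589.61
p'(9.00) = -13749.22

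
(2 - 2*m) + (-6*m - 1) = 1 - 8*m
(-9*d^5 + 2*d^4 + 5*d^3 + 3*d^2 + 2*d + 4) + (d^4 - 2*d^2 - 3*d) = -9*d^5 + 3*d^4 + 5*d^3 + d^2 - d + 4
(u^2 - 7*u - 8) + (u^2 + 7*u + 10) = 2*u^2 + 2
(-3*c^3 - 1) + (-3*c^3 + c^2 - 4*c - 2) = -6*c^3 + c^2 - 4*c - 3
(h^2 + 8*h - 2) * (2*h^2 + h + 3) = 2*h^4 + 17*h^3 + 7*h^2 + 22*h - 6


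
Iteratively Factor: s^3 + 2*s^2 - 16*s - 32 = (s - 4)*(s^2 + 6*s + 8) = (s - 4)*(s + 2)*(s + 4)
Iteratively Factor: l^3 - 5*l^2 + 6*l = (l - 2)*(l^2 - 3*l) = l*(l - 2)*(l - 3)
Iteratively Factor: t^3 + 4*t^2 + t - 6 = (t + 2)*(t^2 + 2*t - 3) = (t - 1)*(t + 2)*(t + 3)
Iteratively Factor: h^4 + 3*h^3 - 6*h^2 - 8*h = (h)*(h^3 + 3*h^2 - 6*h - 8) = h*(h + 1)*(h^2 + 2*h - 8) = h*(h + 1)*(h + 4)*(h - 2)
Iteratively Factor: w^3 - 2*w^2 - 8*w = (w)*(w^2 - 2*w - 8) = w*(w + 2)*(w - 4)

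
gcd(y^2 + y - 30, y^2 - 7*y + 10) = y - 5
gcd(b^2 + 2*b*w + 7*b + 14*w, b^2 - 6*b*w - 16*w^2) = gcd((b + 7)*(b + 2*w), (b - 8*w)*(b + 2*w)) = b + 2*w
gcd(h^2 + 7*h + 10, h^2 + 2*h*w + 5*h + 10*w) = h + 5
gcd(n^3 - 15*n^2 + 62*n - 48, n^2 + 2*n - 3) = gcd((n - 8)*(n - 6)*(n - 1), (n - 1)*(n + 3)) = n - 1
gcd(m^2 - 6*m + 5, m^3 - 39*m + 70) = m - 5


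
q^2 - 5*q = q*(q - 5)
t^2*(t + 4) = t^3 + 4*t^2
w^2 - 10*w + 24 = (w - 6)*(w - 4)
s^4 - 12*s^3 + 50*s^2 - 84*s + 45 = (s - 5)*(s - 3)^2*(s - 1)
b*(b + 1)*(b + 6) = b^3 + 7*b^2 + 6*b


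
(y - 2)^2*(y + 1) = y^3 - 3*y^2 + 4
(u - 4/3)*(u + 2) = u^2 + 2*u/3 - 8/3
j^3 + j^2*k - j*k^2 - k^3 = (j - k)*(j + k)^2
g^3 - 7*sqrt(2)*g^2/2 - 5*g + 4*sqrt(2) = (g - 4*sqrt(2))*(g - sqrt(2)/2)*(g + sqrt(2))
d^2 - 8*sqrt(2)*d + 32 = (d - 4*sqrt(2))^2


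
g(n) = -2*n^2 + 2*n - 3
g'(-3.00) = 14.00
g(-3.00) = -27.00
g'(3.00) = -10.00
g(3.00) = -15.00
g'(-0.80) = 5.20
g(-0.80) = -5.88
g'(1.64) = -4.56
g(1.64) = -5.10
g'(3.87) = -13.48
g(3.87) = -25.21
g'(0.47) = 0.12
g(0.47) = -2.50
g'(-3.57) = 16.28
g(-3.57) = -35.63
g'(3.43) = -11.72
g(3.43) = -19.67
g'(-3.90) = 17.60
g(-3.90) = -41.22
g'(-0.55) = 4.20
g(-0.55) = -4.70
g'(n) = 2 - 4*n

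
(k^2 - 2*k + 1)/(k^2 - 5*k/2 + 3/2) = 2*(k - 1)/(2*k - 3)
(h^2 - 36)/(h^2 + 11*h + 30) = (h - 6)/(h + 5)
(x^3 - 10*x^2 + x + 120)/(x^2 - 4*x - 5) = (x^2 - 5*x - 24)/(x + 1)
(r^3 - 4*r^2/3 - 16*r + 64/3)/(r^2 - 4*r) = r + 8/3 - 16/(3*r)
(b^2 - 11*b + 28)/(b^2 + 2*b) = (b^2 - 11*b + 28)/(b*(b + 2))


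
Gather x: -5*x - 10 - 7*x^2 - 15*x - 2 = -7*x^2 - 20*x - 12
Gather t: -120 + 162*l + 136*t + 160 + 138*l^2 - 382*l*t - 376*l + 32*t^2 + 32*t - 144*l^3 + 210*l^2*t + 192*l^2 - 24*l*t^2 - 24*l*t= -144*l^3 + 330*l^2 - 214*l + t^2*(32 - 24*l) + t*(210*l^2 - 406*l + 168) + 40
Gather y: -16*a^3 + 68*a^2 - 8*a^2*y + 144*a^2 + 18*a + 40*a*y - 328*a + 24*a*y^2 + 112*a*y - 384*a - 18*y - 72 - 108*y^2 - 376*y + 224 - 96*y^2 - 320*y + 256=-16*a^3 + 212*a^2 - 694*a + y^2*(24*a - 204) + y*(-8*a^2 + 152*a - 714) + 408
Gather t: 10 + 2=12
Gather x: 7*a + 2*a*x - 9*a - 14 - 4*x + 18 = -2*a + x*(2*a - 4) + 4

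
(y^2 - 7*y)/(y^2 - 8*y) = (y - 7)/(y - 8)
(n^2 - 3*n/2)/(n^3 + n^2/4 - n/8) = 4*(2*n - 3)/(8*n^2 + 2*n - 1)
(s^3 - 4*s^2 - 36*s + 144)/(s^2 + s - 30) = (s^2 - 10*s + 24)/(s - 5)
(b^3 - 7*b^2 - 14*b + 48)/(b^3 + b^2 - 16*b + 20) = (b^2 - 5*b - 24)/(b^2 + 3*b - 10)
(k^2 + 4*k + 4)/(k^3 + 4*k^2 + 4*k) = 1/k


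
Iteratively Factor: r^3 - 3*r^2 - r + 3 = (r - 1)*(r^2 - 2*r - 3) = (r - 1)*(r + 1)*(r - 3)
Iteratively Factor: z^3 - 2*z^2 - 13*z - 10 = (z + 2)*(z^2 - 4*z - 5) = (z + 1)*(z + 2)*(z - 5)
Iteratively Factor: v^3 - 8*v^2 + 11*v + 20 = (v + 1)*(v^2 - 9*v + 20) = (v - 4)*(v + 1)*(v - 5)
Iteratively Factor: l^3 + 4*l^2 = (l)*(l^2 + 4*l) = l*(l + 4)*(l)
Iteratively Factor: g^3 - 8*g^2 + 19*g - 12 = (g - 3)*(g^2 - 5*g + 4) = (g - 3)*(g - 1)*(g - 4)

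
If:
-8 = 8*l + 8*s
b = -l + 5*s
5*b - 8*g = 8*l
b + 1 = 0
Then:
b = -1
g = 1/24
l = -2/3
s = -1/3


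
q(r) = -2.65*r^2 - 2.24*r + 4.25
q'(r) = -5.3*r - 2.24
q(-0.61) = 4.63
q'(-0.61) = 0.99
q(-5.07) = -52.51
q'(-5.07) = 24.63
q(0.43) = 2.80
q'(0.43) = -4.52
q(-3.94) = -28.06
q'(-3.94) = 18.64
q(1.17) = -2.00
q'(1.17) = -8.44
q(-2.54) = -7.16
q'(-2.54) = 11.22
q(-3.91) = -27.51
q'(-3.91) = 18.48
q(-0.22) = 4.61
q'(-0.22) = -1.07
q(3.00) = -26.32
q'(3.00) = -18.14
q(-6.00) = -77.71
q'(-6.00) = 29.56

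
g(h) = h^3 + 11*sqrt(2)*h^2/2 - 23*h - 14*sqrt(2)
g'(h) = 3*h^2 + 11*sqrt(2)*h - 23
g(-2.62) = 75.87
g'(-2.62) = -43.16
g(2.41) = -16.06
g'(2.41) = 31.92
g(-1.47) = 27.64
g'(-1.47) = -39.39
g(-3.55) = 115.14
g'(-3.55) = -40.42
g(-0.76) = 1.73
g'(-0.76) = -33.09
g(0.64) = -31.07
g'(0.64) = -11.82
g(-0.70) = -0.23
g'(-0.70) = -32.42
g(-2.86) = 86.21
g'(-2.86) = -42.95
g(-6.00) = 182.22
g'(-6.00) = -8.34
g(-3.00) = 92.20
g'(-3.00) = -42.67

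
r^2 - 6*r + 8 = (r - 4)*(r - 2)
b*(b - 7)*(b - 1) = b^3 - 8*b^2 + 7*b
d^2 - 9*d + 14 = (d - 7)*(d - 2)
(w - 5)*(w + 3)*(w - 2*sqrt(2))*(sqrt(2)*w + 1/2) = sqrt(2)*w^4 - 7*w^3/2 - 2*sqrt(2)*w^3 - 16*sqrt(2)*w^2 + 7*w^2 + 2*sqrt(2)*w + 105*w/2 + 15*sqrt(2)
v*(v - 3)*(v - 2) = v^3 - 5*v^2 + 6*v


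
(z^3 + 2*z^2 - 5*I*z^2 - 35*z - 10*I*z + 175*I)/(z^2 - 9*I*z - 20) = (z^2 + 2*z - 35)/(z - 4*I)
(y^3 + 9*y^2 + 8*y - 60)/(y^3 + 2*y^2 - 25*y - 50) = (y^2 + 4*y - 12)/(y^2 - 3*y - 10)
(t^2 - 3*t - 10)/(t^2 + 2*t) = (t - 5)/t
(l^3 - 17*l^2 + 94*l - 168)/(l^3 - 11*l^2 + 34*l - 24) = (l - 7)/(l - 1)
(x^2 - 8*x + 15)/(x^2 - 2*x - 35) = (-x^2 + 8*x - 15)/(-x^2 + 2*x + 35)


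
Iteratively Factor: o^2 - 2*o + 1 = (o - 1)*(o - 1)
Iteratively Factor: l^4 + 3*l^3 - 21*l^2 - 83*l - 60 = (l - 5)*(l^3 + 8*l^2 + 19*l + 12) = (l - 5)*(l + 1)*(l^2 + 7*l + 12) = (l - 5)*(l + 1)*(l + 3)*(l + 4)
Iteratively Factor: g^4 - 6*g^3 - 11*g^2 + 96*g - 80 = (g - 5)*(g^3 - g^2 - 16*g + 16) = (g - 5)*(g + 4)*(g^2 - 5*g + 4) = (g - 5)*(g - 4)*(g + 4)*(g - 1)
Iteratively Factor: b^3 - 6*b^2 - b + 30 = (b + 2)*(b^2 - 8*b + 15) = (b - 5)*(b + 2)*(b - 3)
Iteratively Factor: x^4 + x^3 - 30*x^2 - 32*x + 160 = (x - 5)*(x^3 + 6*x^2 - 32) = (x - 5)*(x + 4)*(x^2 + 2*x - 8) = (x - 5)*(x + 4)^2*(x - 2)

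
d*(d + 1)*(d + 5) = d^3 + 6*d^2 + 5*d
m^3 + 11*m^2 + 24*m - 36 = (m - 1)*(m + 6)^2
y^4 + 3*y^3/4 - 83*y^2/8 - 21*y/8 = y*(y - 3)*(y + 1/4)*(y + 7/2)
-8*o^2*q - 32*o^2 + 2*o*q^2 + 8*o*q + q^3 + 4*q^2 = (-2*o + q)*(4*o + q)*(q + 4)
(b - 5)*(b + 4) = b^2 - b - 20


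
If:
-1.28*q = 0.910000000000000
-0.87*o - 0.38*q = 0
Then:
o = 0.31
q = -0.71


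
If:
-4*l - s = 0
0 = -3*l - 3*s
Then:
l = 0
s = 0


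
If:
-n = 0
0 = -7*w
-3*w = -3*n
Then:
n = 0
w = 0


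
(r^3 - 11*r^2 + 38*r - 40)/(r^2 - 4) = (r^2 - 9*r + 20)/(r + 2)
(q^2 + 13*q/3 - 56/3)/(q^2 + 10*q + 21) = (q - 8/3)/(q + 3)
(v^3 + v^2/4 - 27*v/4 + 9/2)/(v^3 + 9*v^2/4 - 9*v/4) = (v - 2)/v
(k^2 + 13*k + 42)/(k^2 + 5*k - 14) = (k + 6)/(k - 2)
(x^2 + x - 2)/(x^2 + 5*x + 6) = (x - 1)/(x + 3)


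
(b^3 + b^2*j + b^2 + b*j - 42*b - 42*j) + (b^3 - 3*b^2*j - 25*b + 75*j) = 2*b^3 - 2*b^2*j + b^2 + b*j - 67*b + 33*j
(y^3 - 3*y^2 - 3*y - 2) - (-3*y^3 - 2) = 4*y^3 - 3*y^2 - 3*y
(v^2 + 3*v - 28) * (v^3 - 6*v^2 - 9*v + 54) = v^5 - 3*v^4 - 55*v^3 + 195*v^2 + 414*v - 1512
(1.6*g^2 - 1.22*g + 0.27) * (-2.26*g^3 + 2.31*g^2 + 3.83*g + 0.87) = -3.616*g^5 + 6.4532*g^4 + 2.6996*g^3 - 2.6569*g^2 - 0.0272999999999999*g + 0.2349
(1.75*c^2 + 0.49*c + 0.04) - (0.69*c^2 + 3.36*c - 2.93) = 1.06*c^2 - 2.87*c + 2.97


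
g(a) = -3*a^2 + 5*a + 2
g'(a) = 5 - 6*a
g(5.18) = -52.60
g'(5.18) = -26.08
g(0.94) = 4.05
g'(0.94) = -0.64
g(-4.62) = -85.13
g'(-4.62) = 32.72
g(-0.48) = -1.09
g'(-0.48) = 7.88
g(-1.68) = -14.87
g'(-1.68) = 15.08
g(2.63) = -5.60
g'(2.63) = -10.78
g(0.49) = 3.73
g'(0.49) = 2.06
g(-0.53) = -1.49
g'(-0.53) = 8.18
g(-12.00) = -490.00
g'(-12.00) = 77.00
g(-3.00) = -40.00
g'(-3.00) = 23.00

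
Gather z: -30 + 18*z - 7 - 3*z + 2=15*z - 35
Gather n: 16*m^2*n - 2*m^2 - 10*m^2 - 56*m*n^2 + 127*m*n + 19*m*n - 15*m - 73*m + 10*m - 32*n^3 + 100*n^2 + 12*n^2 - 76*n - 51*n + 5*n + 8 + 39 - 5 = -12*m^2 - 78*m - 32*n^3 + n^2*(112 - 56*m) + n*(16*m^2 + 146*m - 122) + 42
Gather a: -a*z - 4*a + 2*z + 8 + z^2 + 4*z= a*(-z - 4) + z^2 + 6*z + 8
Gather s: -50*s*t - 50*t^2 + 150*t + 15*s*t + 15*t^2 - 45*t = -35*s*t - 35*t^2 + 105*t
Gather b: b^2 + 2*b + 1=b^2 + 2*b + 1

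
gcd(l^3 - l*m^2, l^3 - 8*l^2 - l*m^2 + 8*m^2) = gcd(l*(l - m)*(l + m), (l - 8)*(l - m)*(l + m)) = l^2 - m^2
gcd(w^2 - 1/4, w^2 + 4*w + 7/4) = w + 1/2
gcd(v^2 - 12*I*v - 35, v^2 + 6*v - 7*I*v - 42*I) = v - 7*I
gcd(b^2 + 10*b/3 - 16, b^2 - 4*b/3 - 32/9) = b - 8/3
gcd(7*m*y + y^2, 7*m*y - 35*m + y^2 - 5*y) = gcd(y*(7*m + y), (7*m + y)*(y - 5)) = 7*m + y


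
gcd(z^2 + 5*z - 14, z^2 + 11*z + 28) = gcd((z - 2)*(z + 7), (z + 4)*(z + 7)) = z + 7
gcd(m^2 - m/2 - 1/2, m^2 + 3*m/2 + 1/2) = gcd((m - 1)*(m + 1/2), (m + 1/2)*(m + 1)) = m + 1/2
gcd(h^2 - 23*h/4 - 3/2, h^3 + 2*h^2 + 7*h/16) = h + 1/4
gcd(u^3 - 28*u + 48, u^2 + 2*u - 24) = u^2 + 2*u - 24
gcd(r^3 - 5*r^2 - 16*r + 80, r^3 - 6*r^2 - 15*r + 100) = r^2 - r - 20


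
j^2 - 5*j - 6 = (j - 6)*(j + 1)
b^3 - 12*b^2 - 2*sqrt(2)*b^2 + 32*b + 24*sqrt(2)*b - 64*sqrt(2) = (b - 8)*(b - 4)*(b - 2*sqrt(2))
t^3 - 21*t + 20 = (t - 4)*(t - 1)*(t + 5)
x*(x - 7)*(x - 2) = x^3 - 9*x^2 + 14*x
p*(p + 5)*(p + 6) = p^3 + 11*p^2 + 30*p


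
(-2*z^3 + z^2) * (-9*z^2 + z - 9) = 18*z^5 - 11*z^4 + 19*z^3 - 9*z^2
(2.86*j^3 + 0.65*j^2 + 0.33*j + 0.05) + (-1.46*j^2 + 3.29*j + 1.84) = 2.86*j^3 - 0.81*j^2 + 3.62*j + 1.89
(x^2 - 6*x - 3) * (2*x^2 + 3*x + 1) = 2*x^4 - 9*x^3 - 23*x^2 - 15*x - 3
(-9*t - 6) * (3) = -27*t - 18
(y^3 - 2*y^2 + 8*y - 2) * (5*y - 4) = 5*y^4 - 14*y^3 + 48*y^2 - 42*y + 8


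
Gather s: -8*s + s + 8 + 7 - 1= 14 - 7*s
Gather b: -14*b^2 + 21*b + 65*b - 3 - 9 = -14*b^2 + 86*b - 12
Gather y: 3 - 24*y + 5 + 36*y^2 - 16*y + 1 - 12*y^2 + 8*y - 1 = 24*y^2 - 32*y + 8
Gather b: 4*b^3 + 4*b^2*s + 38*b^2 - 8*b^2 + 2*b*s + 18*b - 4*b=4*b^3 + b^2*(4*s + 30) + b*(2*s + 14)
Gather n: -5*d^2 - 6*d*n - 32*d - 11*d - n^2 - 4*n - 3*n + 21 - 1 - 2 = -5*d^2 - 43*d - n^2 + n*(-6*d - 7) + 18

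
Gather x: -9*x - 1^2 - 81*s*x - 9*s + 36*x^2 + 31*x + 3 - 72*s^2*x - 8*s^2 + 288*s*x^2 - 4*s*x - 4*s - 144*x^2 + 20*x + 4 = -8*s^2 - 13*s + x^2*(288*s - 108) + x*(-72*s^2 - 85*s + 42) + 6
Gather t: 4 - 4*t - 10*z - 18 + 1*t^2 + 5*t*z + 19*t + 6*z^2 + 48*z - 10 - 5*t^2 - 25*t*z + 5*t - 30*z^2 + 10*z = -4*t^2 + t*(20 - 20*z) - 24*z^2 + 48*z - 24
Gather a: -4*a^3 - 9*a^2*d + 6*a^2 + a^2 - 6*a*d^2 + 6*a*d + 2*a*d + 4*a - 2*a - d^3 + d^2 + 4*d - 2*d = -4*a^3 + a^2*(7 - 9*d) + a*(-6*d^2 + 8*d + 2) - d^3 + d^2 + 2*d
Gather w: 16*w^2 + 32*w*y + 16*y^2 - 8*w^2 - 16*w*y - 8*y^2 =8*w^2 + 16*w*y + 8*y^2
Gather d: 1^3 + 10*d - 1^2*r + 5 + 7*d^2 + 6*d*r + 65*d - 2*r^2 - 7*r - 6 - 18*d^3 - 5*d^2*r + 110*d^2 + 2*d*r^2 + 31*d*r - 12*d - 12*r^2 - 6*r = -18*d^3 + d^2*(117 - 5*r) + d*(2*r^2 + 37*r + 63) - 14*r^2 - 14*r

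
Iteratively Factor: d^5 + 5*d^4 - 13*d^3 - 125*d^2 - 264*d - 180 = (d + 3)*(d^4 + 2*d^3 - 19*d^2 - 68*d - 60) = (d + 2)*(d + 3)*(d^3 - 19*d - 30) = (d + 2)*(d + 3)^2*(d^2 - 3*d - 10) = (d - 5)*(d + 2)*(d + 3)^2*(d + 2)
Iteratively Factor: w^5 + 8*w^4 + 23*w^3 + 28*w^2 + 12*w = (w + 2)*(w^4 + 6*w^3 + 11*w^2 + 6*w) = w*(w + 2)*(w^3 + 6*w^2 + 11*w + 6) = w*(w + 1)*(w + 2)*(w^2 + 5*w + 6) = w*(w + 1)*(w + 2)*(w + 3)*(w + 2)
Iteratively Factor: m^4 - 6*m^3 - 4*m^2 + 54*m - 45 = (m - 1)*(m^3 - 5*m^2 - 9*m + 45) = (m - 3)*(m - 1)*(m^2 - 2*m - 15) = (m - 5)*(m - 3)*(m - 1)*(m + 3)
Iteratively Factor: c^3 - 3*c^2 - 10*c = (c + 2)*(c^2 - 5*c) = c*(c + 2)*(c - 5)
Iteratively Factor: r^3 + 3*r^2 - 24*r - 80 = (r - 5)*(r^2 + 8*r + 16) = (r - 5)*(r + 4)*(r + 4)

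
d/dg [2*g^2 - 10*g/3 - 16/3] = 4*g - 10/3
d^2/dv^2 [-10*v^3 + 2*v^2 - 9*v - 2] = 4 - 60*v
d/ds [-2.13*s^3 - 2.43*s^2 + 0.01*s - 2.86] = -6.39*s^2 - 4.86*s + 0.01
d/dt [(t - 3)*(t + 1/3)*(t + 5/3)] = 3*t^2 - 2*t - 49/9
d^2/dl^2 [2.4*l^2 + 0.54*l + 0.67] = 4.80000000000000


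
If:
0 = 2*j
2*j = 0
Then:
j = 0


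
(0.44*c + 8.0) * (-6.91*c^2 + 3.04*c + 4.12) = -3.0404*c^3 - 53.9424*c^2 + 26.1328*c + 32.96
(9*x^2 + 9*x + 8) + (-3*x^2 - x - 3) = 6*x^2 + 8*x + 5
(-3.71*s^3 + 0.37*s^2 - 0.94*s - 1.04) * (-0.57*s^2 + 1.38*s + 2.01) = 2.1147*s^5 - 5.3307*s^4 - 6.4107*s^3 + 0.0393*s^2 - 3.3246*s - 2.0904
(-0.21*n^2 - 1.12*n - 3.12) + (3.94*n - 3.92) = -0.21*n^2 + 2.82*n - 7.04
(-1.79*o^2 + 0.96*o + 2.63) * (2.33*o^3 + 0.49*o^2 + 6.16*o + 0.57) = -4.1707*o^5 + 1.3597*o^4 - 4.4281*o^3 + 6.182*o^2 + 16.748*o + 1.4991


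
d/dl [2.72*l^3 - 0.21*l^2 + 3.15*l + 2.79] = 8.16*l^2 - 0.42*l + 3.15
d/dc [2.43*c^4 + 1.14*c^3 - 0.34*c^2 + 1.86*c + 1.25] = 9.72*c^3 + 3.42*c^2 - 0.68*c + 1.86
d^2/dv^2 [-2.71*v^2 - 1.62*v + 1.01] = -5.42000000000000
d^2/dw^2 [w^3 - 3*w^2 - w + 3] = 6*w - 6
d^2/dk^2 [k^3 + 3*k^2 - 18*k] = 6*k + 6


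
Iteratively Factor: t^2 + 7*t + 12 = (t + 3)*(t + 4)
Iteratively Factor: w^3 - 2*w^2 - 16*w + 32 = (w - 2)*(w^2 - 16) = (w - 4)*(w - 2)*(w + 4)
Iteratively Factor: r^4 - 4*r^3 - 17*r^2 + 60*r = (r - 3)*(r^3 - r^2 - 20*r) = (r - 3)*(r + 4)*(r^2 - 5*r) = (r - 5)*(r - 3)*(r + 4)*(r)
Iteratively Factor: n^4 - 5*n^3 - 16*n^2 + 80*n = (n - 5)*(n^3 - 16*n) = (n - 5)*(n + 4)*(n^2 - 4*n) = (n - 5)*(n - 4)*(n + 4)*(n)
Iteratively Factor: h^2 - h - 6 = (h + 2)*(h - 3)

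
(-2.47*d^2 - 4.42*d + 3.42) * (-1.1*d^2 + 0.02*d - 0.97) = 2.717*d^4 + 4.8126*d^3 - 1.4545*d^2 + 4.3558*d - 3.3174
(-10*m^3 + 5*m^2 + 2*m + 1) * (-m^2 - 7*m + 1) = 10*m^5 + 65*m^4 - 47*m^3 - 10*m^2 - 5*m + 1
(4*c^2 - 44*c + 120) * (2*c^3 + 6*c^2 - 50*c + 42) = 8*c^5 - 64*c^4 - 224*c^3 + 3088*c^2 - 7848*c + 5040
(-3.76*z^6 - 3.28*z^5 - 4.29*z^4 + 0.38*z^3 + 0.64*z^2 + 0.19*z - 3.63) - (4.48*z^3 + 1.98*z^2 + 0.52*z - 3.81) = -3.76*z^6 - 3.28*z^5 - 4.29*z^4 - 4.1*z^3 - 1.34*z^2 - 0.33*z + 0.18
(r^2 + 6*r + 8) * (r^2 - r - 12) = r^4 + 5*r^3 - 10*r^2 - 80*r - 96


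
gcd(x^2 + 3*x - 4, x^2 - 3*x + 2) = x - 1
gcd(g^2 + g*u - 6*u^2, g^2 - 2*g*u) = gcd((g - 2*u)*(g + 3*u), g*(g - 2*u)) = -g + 2*u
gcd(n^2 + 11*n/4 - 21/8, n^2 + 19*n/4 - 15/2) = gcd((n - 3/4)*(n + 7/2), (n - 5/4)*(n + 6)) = 1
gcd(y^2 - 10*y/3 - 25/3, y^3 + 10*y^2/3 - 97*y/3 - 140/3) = y - 5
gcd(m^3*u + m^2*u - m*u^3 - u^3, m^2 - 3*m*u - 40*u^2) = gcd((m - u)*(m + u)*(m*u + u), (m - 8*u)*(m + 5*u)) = 1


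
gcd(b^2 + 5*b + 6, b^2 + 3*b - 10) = 1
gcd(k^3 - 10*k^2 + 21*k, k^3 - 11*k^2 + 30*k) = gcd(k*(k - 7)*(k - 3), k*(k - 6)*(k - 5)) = k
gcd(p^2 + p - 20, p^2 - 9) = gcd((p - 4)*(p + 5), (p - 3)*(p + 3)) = 1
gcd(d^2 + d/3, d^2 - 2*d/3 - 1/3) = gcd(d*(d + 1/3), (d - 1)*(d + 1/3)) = d + 1/3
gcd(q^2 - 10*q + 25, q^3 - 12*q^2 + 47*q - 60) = q - 5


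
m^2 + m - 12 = (m - 3)*(m + 4)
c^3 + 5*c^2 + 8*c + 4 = (c + 1)*(c + 2)^2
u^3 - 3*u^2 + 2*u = u*(u - 2)*(u - 1)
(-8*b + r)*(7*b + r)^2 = -392*b^3 - 63*b^2*r + 6*b*r^2 + r^3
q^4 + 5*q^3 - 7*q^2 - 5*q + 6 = (q - 1)^2*(q + 1)*(q + 6)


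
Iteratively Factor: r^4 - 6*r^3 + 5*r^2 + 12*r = (r)*(r^3 - 6*r^2 + 5*r + 12) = r*(r + 1)*(r^2 - 7*r + 12) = r*(r - 4)*(r + 1)*(r - 3)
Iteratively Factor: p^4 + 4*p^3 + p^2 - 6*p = (p)*(p^3 + 4*p^2 + p - 6) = p*(p + 3)*(p^2 + p - 2) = p*(p + 2)*(p + 3)*(p - 1)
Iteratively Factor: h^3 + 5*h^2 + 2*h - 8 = (h + 4)*(h^2 + h - 2) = (h - 1)*(h + 4)*(h + 2)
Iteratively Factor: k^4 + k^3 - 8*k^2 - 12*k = (k)*(k^3 + k^2 - 8*k - 12) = k*(k - 3)*(k^2 + 4*k + 4) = k*(k - 3)*(k + 2)*(k + 2)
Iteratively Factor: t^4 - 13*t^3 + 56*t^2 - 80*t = (t)*(t^3 - 13*t^2 + 56*t - 80) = t*(t - 4)*(t^2 - 9*t + 20) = t*(t - 4)^2*(t - 5)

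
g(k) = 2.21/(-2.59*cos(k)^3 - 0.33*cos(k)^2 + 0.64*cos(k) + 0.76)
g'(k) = 2.21*(-7.77*sin(k)*cos(k)^2 - 0.66*sin(k)*cos(k) + 0.64*sin(k))/(-2.59*cos(k)^3 - 0.33*cos(k)^2 + 0.64*cos(k) + 0.76)^2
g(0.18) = -1.58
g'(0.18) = -1.53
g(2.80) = 1.09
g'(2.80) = -1.01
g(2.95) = 0.98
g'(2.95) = -0.51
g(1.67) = 3.18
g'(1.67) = 2.86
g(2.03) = 3.47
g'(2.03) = -2.90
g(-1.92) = 3.65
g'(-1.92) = 0.25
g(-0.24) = -1.70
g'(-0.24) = 2.27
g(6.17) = -1.50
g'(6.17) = 0.89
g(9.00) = 1.19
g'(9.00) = -1.37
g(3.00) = 0.95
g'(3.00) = -0.37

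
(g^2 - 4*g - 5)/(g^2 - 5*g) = (g + 1)/g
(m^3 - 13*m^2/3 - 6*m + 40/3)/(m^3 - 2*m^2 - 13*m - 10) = (m - 4/3)/(m + 1)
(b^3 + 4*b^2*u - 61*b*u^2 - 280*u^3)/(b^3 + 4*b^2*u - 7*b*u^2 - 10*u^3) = (-b^2 + b*u + 56*u^2)/(-b^2 + b*u + 2*u^2)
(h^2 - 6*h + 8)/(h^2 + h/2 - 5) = 2*(h - 4)/(2*h + 5)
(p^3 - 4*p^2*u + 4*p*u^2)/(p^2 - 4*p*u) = (p^2 - 4*p*u + 4*u^2)/(p - 4*u)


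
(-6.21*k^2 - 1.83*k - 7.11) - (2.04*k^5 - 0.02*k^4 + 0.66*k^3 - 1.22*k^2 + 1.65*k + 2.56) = -2.04*k^5 + 0.02*k^4 - 0.66*k^3 - 4.99*k^2 - 3.48*k - 9.67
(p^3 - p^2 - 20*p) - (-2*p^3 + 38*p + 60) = 3*p^3 - p^2 - 58*p - 60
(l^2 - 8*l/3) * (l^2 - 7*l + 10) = l^4 - 29*l^3/3 + 86*l^2/3 - 80*l/3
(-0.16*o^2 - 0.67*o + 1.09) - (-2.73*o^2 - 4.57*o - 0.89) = 2.57*o^2 + 3.9*o + 1.98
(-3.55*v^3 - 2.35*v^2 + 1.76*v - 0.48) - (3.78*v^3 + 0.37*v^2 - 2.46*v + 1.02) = -7.33*v^3 - 2.72*v^2 + 4.22*v - 1.5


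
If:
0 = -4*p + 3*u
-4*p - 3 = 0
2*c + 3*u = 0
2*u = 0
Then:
No Solution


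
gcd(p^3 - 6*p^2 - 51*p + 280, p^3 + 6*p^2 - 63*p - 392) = p^2 - p - 56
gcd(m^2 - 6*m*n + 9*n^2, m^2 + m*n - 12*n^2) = m - 3*n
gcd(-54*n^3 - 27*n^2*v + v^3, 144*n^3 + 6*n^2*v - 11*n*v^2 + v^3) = -18*n^2 - 3*n*v + v^2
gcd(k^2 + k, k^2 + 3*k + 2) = k + 1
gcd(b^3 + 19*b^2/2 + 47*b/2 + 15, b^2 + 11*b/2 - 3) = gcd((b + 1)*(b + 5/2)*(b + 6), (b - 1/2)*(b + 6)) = b + 6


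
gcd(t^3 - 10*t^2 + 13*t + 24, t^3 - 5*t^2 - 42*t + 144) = t^2 - 11*t + 24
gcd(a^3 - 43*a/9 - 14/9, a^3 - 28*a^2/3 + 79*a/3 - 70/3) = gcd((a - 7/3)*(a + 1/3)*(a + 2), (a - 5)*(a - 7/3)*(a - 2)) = a - 7/3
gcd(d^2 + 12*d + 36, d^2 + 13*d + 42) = d + 6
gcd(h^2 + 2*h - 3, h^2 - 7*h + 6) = h - 1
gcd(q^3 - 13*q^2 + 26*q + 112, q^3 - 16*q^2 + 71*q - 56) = q^2 - 15*q + 56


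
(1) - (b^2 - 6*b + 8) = -b^2 + 6*b - 7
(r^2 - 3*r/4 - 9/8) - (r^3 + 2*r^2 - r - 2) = -r^3 - r^2 + r/4 + 7/8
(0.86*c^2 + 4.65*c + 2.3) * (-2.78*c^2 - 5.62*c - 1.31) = -2.3908*c^4 - 17.7602*c^3 - 33.6536*c^2 - 19.0175*c - 3.013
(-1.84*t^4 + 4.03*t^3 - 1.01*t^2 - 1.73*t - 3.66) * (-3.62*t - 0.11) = 6.6608*t^5 - 14.3862*t^4 + 3.2129*t^3 + 6.3737*t^2 + 13.4395*t + 0.4026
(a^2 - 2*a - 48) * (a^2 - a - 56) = a^4 - 3*a^3 - 102*a^2 + 160*a + 2688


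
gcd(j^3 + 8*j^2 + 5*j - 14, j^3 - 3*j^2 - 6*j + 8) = j^2 + j - 2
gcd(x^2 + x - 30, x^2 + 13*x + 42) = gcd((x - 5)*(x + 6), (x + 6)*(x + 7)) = x + 6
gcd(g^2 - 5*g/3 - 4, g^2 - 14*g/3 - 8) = g + 4/3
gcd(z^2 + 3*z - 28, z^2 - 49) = z + 7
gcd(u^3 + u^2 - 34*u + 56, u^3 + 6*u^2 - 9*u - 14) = u^2 + 5*u - 14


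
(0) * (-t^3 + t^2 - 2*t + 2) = 0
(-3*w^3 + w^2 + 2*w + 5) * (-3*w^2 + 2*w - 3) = 9*w^5 - 9*w^4 + 5*w^3 - 14*w^2 + 4*w - 15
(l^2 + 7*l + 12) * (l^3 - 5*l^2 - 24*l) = l^5 + 2*l^4 - 47*l^3 - 228*l^2 - 288*l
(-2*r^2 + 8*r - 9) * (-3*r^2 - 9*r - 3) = 6*r^4 - 6*r^3 - 39*r^2 + 57*r + 27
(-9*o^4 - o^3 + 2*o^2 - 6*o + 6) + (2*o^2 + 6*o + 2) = -9*o^4 - o^3 + 4*o^2 + 8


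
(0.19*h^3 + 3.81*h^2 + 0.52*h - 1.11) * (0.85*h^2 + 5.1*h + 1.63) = 0.1615*h^5 + 4.2075*h^4 + 20.1827*h^3 + 7.9188*h^2 - 4.8134*h - 1.8093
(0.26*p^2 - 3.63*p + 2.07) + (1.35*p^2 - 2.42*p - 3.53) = 1.61*p^2 - 6.05*p - 1.46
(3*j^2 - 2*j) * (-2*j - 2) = -6*j^3 - 2*j^2 + 4*j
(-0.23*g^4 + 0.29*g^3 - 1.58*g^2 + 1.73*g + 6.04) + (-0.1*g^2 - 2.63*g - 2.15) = -0.23*g^4 + 0.29*g^3 - 1.68*g^2 - 0.9*g + 3.89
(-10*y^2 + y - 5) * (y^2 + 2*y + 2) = -10*y^4 - 19*y^3 - 23*y^2 - 8*y - 10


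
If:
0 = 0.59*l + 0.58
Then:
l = -0.98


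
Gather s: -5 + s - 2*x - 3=s - 2*x - 8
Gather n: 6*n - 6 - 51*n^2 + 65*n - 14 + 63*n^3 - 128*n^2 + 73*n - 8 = 63*n^3 - 179*n^2 + 144*n - 28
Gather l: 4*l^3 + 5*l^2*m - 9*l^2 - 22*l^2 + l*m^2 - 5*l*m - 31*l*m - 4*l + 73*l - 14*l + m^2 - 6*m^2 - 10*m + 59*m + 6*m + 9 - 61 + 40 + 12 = 4*l^3 + l^2*(5*m - 31) + l*(m^2 - 36*m + 55) - 5*m^2 + 55*m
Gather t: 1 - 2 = -1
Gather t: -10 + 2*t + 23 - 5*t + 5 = 18 - 3*t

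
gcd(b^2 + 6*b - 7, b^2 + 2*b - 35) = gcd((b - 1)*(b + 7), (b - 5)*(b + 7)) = b + 7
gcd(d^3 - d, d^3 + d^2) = d^2 + d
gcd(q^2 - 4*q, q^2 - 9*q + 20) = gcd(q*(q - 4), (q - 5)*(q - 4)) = q - 4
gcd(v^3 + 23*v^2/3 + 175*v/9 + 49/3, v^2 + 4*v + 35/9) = v + 7/3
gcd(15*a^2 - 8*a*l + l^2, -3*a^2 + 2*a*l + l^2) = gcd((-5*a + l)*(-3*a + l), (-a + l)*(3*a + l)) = 1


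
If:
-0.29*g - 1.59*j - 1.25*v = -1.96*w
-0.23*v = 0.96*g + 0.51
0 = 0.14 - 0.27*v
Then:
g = -0.66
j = 1.23270440251572*w - 0.288087681497011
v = 0.52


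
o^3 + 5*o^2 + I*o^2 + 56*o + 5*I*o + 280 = (o + 5)*(o - 7*I)*(o + 8*I)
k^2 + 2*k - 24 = (k - 4)*(k + 6)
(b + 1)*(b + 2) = b^2 + 3*b + 2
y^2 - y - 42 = (y - 7)*(y + 6)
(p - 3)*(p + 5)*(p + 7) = p^3 + 9*p^2 - p - 105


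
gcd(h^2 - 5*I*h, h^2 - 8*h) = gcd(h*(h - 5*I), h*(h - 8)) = h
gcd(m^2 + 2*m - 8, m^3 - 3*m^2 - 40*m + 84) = m - 2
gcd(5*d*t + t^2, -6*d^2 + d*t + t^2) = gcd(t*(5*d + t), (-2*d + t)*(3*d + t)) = 1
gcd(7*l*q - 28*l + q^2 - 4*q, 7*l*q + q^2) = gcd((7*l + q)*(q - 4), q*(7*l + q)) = 7*l + q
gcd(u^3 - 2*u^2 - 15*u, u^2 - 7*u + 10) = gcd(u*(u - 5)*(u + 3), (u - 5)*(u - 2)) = u - 5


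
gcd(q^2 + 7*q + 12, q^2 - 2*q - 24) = q + 4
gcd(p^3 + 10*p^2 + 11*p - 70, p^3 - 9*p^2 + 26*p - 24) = p - 2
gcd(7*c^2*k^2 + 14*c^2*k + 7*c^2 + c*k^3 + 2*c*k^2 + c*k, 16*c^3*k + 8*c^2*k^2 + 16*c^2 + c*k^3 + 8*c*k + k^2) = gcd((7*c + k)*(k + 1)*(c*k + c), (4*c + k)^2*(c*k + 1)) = 1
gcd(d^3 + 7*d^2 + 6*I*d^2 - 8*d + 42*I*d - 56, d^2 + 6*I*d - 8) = d^2 + 6*I*d - 8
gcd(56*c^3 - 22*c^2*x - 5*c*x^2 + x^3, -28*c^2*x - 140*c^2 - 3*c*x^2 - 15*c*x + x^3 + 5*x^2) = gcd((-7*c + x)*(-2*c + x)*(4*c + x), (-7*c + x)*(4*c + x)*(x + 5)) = -28*c^2 - 3*c*x + x^2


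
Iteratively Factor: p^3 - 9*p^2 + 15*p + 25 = (p - 5)*(p^2 - 4*p - 5) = (p - 5)^2*(p + 1)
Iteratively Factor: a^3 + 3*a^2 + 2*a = (a + 2)*(a^2 + a) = (a + 1)*(a + 2)*(a)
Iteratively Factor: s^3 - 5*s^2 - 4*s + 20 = (s - 5)*(s^2 - 4) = (s - 5)*(s - 2)*(s + 2)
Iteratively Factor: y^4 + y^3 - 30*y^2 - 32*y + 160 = (y - 2)*(y^3 + 3*y^2 - 24*y - 80) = (y - 2)*(y + 4)*(y^2 - y - 20) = (y - 5)*(y - 2)*(y + 4)*(y + 4)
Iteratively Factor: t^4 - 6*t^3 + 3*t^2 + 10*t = (t + 1)*(t^3 - 7*t^2 + 10*t) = (t - 5)*(t + 1)*(t^2 - 2*t) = (t - 5)*(t - 2)*(t + 1)*(t)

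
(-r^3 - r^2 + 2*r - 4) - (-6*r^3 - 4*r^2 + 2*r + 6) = 5*r^3 + 3*r^2 - 10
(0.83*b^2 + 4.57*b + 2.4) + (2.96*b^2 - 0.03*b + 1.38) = 3.79*b^2 + 4.54*b + 3.78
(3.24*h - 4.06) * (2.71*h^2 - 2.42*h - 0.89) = 8.7804*h^3 - 18.8434*h^2 + 6.9416*h + 3.6134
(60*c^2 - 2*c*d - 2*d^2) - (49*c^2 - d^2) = 11*c^2 - 2*c*d - d^2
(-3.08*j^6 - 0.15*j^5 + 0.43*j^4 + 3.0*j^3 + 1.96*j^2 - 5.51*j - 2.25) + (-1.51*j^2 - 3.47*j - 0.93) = -3.08*j^6 - 0.15*j^5 + 0.43*j^4 + 3.0*j^3 + 0.45*j^2 - 8.98*j - 3.18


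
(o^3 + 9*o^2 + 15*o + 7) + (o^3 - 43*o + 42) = 2*o^3 + 9*o^2 - 28*o + 49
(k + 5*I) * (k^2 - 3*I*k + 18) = k^3 + 2*I*k^2 + 33*k + 90*I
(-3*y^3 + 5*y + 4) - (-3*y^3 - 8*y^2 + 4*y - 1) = 8*y^2 + y + 5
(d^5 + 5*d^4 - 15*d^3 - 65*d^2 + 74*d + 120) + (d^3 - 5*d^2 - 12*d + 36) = d^5 + 5*d^4 - 14*d^3 - 70*d^2 + 62*d + 156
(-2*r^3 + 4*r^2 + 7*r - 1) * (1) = -2*r^3 + 4*r^2 + 7*r - 1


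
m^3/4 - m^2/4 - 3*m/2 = m*(m/4 + 1/2)*(m - 3)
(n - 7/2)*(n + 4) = n^2 + n/2 - 14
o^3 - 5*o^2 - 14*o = o*(o - 7)*(o + 2)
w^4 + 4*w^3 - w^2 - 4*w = w*(w - 1)*(w + 1)*(w + 4)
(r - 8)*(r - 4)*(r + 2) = r^3 - 10*r^2 + 8*r + 64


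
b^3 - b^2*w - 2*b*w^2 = b*(b - 2*w)*(b + w)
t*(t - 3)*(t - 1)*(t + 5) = t^4 + t^3 - 17*t^2 + 15*t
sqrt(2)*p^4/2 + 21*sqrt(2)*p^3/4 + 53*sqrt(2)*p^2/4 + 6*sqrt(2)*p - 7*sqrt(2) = (p - 1/2)*(p + 2)*(p + 7)*(sqrt(2)*p/2 + sqrt(2))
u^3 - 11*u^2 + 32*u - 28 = (u - 7)*(u - 2)^2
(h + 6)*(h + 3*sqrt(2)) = h^2 + 3*sqrt(2)*h + 6*h + 18*sqrt(2)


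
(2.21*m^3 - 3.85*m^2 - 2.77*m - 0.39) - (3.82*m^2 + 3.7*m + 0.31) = 2.21*m^3 - 7.67*m^2 - 6.47*m - 0.7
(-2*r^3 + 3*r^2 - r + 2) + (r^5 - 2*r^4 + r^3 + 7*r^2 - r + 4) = r^5 - 2*r^4 - r^3 + 10*r^2 - 2*r + 6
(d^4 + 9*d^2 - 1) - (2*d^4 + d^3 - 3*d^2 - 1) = -d^4 - d^3 + 12*d^2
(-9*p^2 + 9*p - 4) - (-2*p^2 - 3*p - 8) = -7*p^2 + 12*p + 4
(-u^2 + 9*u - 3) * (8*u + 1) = -8*u^3 + 71*u^2 - 15*u - 3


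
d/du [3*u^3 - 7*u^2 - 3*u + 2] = 9*u^2 - 14*u - 3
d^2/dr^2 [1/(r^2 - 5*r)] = 2*(-r*(r - 5) + (2*r - 5)^2)/(r^3*(r - 5)^3)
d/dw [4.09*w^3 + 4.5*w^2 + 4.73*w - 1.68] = 12.27*w^2 + 9.0*w + 4.73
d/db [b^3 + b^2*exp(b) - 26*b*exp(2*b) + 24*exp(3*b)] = b^2*exp(b) + 3*b^2 - 52*b*exp(2*b) + 2*b*exp(b) + 72*exp(3*b) - 26*exp(2*b)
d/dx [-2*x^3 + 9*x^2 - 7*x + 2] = -6*x^2 + 18*x - 7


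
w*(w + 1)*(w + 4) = w^3 + 5*w^2 + 4*w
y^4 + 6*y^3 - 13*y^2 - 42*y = y*(y - 3)*(y + 2)*(y + 7)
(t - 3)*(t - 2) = t^2 - 5*t + 6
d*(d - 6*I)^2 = d^3 - 12*I*d^2 - 36*d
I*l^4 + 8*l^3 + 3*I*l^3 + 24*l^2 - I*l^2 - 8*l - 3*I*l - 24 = (l + 1)*(l + 3)*(l - 8*I)*(I*l - I)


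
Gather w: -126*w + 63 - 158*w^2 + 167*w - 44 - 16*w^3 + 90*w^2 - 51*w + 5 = -16*w^3 - 68*w^2 - 10*w + 24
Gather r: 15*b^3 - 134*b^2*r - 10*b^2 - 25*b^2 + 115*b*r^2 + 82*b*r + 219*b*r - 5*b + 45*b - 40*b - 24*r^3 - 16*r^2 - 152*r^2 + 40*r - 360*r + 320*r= 15*b^3 - 35*b^2 - 24*r^3 + r^2*(115*b - 168) + r*(-134*b^2 + 301*b)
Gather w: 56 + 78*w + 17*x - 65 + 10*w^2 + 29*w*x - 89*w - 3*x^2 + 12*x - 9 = 10*w^2 + w*(29*x - 11) - 3*x^2 + 29*x - 18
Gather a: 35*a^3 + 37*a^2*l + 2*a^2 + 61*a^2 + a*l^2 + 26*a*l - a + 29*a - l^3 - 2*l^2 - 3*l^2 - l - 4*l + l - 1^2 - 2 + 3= 35*a^3 + a^2*(37*l + 63) + a*(l^2 + 26*l + 28) - l^3 - 5*l^2 - 4*l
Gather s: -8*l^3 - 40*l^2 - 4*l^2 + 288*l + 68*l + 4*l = -8*l^3 - 44*l^2 + 360*l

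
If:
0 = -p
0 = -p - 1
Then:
No Solution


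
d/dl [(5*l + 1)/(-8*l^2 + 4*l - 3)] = (40*l^2 + 16*l - 19)/(64*l^4 - 64*l^3 + 64*l^2 - 24*l + 9)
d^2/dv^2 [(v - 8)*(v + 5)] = 2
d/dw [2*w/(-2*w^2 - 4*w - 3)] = 2*(2*w^2 - 3)/(4*w^4 + 16*w^3 + 28*w^2 + 24*w + 9)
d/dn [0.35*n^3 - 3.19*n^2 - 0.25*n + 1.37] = 1.05*n^2 - 6.38*n - 0.25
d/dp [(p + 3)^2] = 2*p + 6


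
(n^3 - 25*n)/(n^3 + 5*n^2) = (n - 5)/n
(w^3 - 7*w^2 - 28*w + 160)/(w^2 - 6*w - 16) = (w^2 + w - 20)/(w + 2)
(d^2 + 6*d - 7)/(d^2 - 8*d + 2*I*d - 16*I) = (d^2 + 6*d - 7)/(d^2 + 2*d*(-4 + I) - 16*I)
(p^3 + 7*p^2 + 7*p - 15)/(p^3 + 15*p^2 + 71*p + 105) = (p - 1)/(p + 7)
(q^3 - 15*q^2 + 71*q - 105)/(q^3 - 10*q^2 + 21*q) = (q - 5)/q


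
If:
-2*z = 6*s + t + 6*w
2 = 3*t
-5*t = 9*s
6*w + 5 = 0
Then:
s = -10/27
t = 2/3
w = -5/6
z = 59/18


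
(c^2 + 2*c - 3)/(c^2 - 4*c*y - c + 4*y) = (-c - 3)/(-c + 4*y)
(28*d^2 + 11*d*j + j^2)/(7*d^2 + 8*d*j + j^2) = (4*d + j)/(d + j)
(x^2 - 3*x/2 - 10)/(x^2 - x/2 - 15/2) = (x - 4)/(x - 3)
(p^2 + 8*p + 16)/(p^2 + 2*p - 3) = (p^2 + 8*p + 16)/(p^2 + 2*p - 3)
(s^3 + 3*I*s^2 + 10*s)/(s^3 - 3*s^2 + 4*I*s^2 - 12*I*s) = (s^2 + 3*I*s + 10)/(s^2 + s*(-3 + 4*I) - 12*I)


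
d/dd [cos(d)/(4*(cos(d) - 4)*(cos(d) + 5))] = (cos(d)^2 + 20)*sin(d)/(4*(cos(d) - 4)^2*(cos(d) + 5)^2)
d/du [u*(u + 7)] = 2*u + 7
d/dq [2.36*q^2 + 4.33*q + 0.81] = 4.72*q + 4.33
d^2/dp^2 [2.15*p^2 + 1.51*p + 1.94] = 4.30000000000000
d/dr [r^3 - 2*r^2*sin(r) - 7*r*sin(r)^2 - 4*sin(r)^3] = -2*r^2*cos(r) + 3*r^2 - 4*r*sin(r) - 7*r*sin(2*r) - 12*sin(r)^2*cos(r) - 7*sin(r)^2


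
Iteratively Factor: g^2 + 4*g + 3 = (g + 3)*(g + 1)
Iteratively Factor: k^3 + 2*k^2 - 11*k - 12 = (k - 3)*(k^2 + 5*k + 4) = (k - 3)*(k + 4)*(k + 1)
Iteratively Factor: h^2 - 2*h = (h)*(h - 2)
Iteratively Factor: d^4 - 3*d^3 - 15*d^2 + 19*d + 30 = (d - 5)*(d^3 + 2*d^2 - 5*d - 6) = (d - 5)*(d - 2)*(d^2 + 4*d + 3) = (d - 5)*(d - 2)*(d + 1)*(d + 3)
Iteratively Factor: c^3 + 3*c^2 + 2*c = (c)*(c^2 + 3*c + 2) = c*(c + 2)*(c + 1)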